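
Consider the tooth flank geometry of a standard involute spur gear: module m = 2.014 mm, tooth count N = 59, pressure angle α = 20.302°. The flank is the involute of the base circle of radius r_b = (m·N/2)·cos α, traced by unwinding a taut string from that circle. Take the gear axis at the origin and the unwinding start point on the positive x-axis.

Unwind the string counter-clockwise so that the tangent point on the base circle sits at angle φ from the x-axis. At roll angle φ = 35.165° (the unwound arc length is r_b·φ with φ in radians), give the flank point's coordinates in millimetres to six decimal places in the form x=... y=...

x=65.249041 y=4.134489

pitch radius r_p = m·N/2 = 2.014·59/2 = 59.413000
base radius r_b = r_p·cos α = 59.413000·cos 20.302° = 55.722076
roll angle φ = 35.165° = 0.61374503 rad
x = r_b·(cos φ + φ·sin φ) = 55.722076·(0.81749687 + 0.61374503·0.57593304) = 65.249041
y = r_b·(sin φ − φ·cos φ) = 55.722076·(0.57593304 − 0.61374503·0.81749687) = 4.134489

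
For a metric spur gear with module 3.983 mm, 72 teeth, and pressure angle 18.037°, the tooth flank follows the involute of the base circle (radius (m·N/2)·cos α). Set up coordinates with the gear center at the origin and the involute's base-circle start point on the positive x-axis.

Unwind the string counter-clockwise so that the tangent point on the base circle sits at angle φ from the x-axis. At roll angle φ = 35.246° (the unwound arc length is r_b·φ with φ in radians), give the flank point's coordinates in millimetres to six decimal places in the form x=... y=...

pitch radius r_p = m·N/2 = 3.983·72/2 = 143.388000
base radius r_b = r_p·cos α = 143.388000·cos 18.037° = 136.341450
roll angle φ = 35.246° = 0.61515875 rad
x = r_b·(cos φ + φ·sin φ) = 136.341450·(0.81668185 + 0.61515875·0.57708818) = 159.748916
y = r_b·(sin φ − φ·cos φ) = 136.341450·(0.57708818 − 0.61515875·0.81668185) = 10.184596

x=159.748916 y=10.184596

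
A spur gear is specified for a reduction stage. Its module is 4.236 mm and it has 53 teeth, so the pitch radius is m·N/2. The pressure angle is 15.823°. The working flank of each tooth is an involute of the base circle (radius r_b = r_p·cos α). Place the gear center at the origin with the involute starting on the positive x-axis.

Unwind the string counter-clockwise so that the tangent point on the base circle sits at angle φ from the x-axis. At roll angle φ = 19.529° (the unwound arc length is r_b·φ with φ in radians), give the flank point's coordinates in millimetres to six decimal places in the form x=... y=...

x=114.093017 y=1.409039

pitch radius r_p = m·N/2 = 4.236·53/2 = 112.254000
base radius r_b = r_p·cos α = 112.254000·cos 15.823° = 108.000541
roll angle φ = 19.529° = 0.34084535 rad
x = r_b·(cos φ + φ·sin φ) = 108.000541·(0.94247242 + 0.34084535·0.33428393) = 114.093017
y = r_b·(sin φ − φ·cos φ) = 108.000541·(0.33428393 − 0.34084535·0.94247242) = 1.409039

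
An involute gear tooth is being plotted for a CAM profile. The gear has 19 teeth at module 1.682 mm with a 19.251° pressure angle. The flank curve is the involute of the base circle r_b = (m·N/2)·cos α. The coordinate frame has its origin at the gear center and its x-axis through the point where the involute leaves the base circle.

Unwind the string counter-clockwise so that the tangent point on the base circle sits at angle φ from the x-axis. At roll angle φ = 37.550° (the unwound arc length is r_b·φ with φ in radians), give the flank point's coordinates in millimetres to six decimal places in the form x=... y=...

x=17.985545 y=1.355599

pitch radius r_p = m·N/2 = 1.682·19/2 = 15.979000
base radius r_b = r_p·cos α = 15.979000·cos 19.251° = 15.085507
roll angle φ = 37.550° = 0.65537113 rad
x = r_b·(cos φ + φ·sin φ) = 15.085507·(0.79282179 + 0.65537113·0.60945353) = 17.985545
y = r_b·(sin φ − φ·cos φ) = 15.085507·(0.60945353 − 0.65537113·0.79282179) = 1.355599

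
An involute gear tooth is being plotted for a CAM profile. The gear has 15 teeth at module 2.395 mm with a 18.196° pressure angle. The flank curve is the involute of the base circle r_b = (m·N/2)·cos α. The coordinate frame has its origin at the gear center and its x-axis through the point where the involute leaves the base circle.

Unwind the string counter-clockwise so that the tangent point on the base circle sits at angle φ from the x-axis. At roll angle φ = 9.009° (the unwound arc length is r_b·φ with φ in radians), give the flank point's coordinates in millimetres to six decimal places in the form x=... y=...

pitch radius r_p = m·N/2 = 2.395·15/2 = 17.962500
base radius r_b = r_p·cos α = 17.962500·cos 18.196° = 17.064265
roll angle φ = 9.009° = 0.15723671 rad
x = r_b·(cos φ + φ·sin φ) = 17.064265·(0.98766376 + 0.15723671·0.15658961) = 17.273906
y = r_b·(sin φ − φ·cos φ) = 17.064265·(0.15658961 − 0.15723671·0.98766376) = 0.022057

x=17.273906 y=0.022057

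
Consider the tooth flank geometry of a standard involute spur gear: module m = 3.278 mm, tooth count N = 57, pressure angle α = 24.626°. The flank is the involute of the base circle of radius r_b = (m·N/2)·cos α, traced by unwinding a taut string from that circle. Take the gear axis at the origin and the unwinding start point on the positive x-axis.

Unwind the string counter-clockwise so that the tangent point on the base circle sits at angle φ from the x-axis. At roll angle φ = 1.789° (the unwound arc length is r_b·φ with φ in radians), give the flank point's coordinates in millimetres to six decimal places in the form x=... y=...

pitch radius r_p = m·N/2 = 3.278·57/2 = 93.423000
base radius r_b = r_p·cos α = 93.423000·cos 24.626° = 84.925908
roll angle φ = 1.789° = 0.03122394 rad
x = r_b·(cos φ + φ·sin φ) = 84.925908·(0.99951257 + 0.03122394·0.03121887) = 84.967297
y = r_b·(sin φ − φ·cos φ) = 84.925908·(0.03121887 − 0.03122394·0.99951257) = 0.000862

x=84.967297 y=0.000862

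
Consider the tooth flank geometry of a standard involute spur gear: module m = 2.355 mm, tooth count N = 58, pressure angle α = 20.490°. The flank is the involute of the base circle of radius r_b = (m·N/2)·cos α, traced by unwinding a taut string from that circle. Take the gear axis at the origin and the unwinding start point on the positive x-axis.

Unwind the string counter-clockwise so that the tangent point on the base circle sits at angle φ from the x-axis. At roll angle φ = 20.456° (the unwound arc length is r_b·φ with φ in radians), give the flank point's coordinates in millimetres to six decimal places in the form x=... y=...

pitch radius r_p = m·N/2 = 2.355·58/2 = 68.295000
base radius r_b = r_p·cos α = 68.295000·cos 20.490° = 63.974201
roll angle φ = 20.456° = 0.35702455 rad
x = r_b·(cos φ + φ·sin φ) = 63.974201·(0.93694085 + 0.35702455·0.34948797) = 67.922473
y = r_b·(sin φ − φ·cos φ) = 63.974201·(0.34948797 − 0.35702455·0.93694085) = 0.958147

x=67.922473 y=0.958147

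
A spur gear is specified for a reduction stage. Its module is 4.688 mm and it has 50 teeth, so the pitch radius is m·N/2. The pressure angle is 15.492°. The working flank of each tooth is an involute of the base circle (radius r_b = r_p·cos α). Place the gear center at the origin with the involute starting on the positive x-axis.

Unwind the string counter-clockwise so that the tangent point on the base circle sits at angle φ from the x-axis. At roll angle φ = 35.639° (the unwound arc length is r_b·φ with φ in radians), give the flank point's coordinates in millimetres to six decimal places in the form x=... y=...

pitch radius r_p = m·N/2 = 4.688·50/2 = 117.200000
base radius r_b = r_p·cos α = 117.200000·cos 15.492° = 112.941861
roll angle φ = 35.639° = 0.62201789 rad
x = r_b·(cos φ + φ·sin φ) = 112.941861·(0.81270433 + 0.62201789·0.58267630) = 132.722433
y = r_b·(sin φ − φ·cos φ) = 112.941861·(0.58267630 − 0.62201789·0.81270433) = 8.714555

x=132.722433 y=8.714555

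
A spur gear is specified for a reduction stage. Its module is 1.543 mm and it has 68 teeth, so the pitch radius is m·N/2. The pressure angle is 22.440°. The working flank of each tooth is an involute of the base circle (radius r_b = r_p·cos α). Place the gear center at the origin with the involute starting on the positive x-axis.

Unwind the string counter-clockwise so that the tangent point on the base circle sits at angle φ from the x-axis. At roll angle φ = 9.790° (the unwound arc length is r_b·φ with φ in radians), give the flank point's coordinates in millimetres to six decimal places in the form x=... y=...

pitch radius r_p = m·N/2 = 1.543·68/2 = 52.462000
base radius r_b = r_p·cos α = 52.462000·cos 22.440° = 48.489565
roll angle φ = 9.790° = 0.17086773 rad
x = r_b·(cos φ + φ·sin φ) = 48.489565·(0.98543759 + 0.17086773·0.17003751) = 49.192253
y = r_b·(sin φ − φ·cos φ) = 48.489565·(0.17003751 − 0.17086773·0.98543759) = 0.080397

x=49.192253 y=0.080397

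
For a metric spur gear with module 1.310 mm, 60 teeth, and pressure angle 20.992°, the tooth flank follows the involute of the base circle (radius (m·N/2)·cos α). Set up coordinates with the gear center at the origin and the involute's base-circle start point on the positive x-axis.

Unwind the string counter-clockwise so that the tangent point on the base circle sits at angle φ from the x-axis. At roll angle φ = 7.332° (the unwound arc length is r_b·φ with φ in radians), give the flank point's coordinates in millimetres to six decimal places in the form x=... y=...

x=36.990874 y=0.025588

pitch radius r_p = m·N/2 = 1.310·60/2 = 39.300000
base radius r_b = r_p·cos α = 39.300000·cos 20.992° = 36.691677
roll angle φ = 7.332° = 0.12796754 rad
x = r_b·(cos φ + φ·sin φ) = 36.691677·(0.99182332 + 0.12796754·0.12761857) = 36.990874
y = r_b·(sin φ − φ·cos φ) = 36.691677·(0.12761857 − 0.12796754·0.99182332) = 0.025588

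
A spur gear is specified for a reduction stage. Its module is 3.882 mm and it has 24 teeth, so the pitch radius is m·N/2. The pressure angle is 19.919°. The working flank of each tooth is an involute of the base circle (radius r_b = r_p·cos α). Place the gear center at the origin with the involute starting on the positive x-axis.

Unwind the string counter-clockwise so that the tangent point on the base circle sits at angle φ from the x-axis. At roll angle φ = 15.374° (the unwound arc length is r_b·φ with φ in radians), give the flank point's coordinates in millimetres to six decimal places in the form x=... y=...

pitch radius r_p = m·N/2 = 3.882·24/2 = 46.584000
base radius r_b = r_p·cos α = 46.584000·cos 19.919° = 43.797122
roll angle φ = 15.374° = 0.26832692 rad
x = r_b·(cos φ + φ·sin φ) = 43.797122·(0.96421581 + 0.26832692·0.26511860) = 45.345537
y = r_b·(sin φ − φ·cos φ) = 43.797122·(0.26511860 − 0.26832692·0.96421581) = 0.280019

x=45.345537 y=0.280019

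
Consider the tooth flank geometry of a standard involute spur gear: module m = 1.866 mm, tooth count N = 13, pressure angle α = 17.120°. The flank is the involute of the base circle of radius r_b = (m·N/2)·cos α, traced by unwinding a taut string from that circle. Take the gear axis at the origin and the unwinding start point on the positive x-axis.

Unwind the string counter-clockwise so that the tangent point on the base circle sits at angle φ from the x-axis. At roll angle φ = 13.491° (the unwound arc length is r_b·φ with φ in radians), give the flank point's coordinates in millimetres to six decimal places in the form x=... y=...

x=11.908461 y=0.050162

pitch radius r_p = m·N/2 = 1.866·13/2 = 12.129000
base radius r_b = r_p·cos α = 12.129000·cos 17.120° = 11.591568
roll angle φ = 13.491° = 0.23546237 rad
x = r_b·(cos φ + φ·sin φ) = 11.591568·(0.97240658 + 0.23546237·0.23329262) = 11.908461
y = r_b·(sin φ − φ·cos φ) = 11.591568·(0.23329262 − 0.23546237·0.97240658) = 0.050162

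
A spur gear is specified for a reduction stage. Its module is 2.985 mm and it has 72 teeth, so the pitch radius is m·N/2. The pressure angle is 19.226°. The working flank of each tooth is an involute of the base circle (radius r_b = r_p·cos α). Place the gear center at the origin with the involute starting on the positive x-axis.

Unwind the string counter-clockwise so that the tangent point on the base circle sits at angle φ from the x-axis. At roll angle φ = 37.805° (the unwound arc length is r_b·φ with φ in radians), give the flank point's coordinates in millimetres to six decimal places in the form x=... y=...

pitch radius r_p = m·N/2 = 2.985·72/2 = 107.460000
base radius r_b = r_p·cos α = 107.460000·cos 19.226° = 101.466638
roll angle φ = 37.805° = 0.65982172 rad
x = r_b·(cos φ + φ·sin φ) = 101.466638·(0.79010152 + 0.65982172·0.61297601) = 121.207622
y = r_b·(sin φ − φ·cos φ) = 101.466638·(0.61297601 − 0.65982172·0.79010152) = 9.299403

x=121.207622 y=9.299403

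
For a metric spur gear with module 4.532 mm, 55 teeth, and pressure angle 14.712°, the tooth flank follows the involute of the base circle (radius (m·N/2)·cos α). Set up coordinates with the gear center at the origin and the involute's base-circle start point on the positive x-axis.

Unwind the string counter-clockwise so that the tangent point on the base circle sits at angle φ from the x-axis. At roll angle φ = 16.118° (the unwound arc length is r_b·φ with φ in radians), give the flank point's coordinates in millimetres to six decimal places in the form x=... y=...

pitch radius r_p = m·N/2 = 4.532·55/2 = 124.630000
base radius r_b = r_p·cos α = 124.630000·cos 14.712° = 120.543954
roll angle φ = 16.118° = 0.28131217 rad
x = r_b·(cos φ + φ·sin φ) = 120.543954·(0.96069199 + 0.28131217·0.27761648) = 125.219719
y = r_b·(sin φ − φ·cos φ) = 120.543954·(0.27761648 − 0.28131217·0.96069199) = 0.887460

x=125.219719 y=0.887460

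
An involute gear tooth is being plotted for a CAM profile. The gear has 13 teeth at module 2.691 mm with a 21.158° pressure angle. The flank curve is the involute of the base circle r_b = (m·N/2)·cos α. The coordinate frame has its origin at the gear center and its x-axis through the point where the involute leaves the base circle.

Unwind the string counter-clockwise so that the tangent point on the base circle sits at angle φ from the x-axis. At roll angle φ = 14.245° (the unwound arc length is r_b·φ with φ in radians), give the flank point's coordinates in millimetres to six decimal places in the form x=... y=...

pitch radius r_p = m·N/2 = 2.691·13/2 = 17.491500
base radius r_b = r_p·cos α = 17.491500·cos 21.158° = 16.312374
roll angle φ = 14.245° = 0.24862215 rad
x = r_b·(cos φ + φ·sin φ) = 16.312374·(0.96925239 + 0.24862215·0.24606871) = 16.808768
y = r_b·(sin φ − φ·cos φ) = 16.312374·(0.24606871 − 0.24862215·0.96925239) = 0.083048

x=16.808768 y=0.083048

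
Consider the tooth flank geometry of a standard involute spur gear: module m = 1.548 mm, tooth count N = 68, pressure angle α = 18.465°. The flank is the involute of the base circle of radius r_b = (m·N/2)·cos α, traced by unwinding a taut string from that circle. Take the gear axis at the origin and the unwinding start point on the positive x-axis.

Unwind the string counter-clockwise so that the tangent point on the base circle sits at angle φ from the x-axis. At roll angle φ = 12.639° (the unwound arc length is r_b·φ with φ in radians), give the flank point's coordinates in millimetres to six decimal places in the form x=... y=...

pitch radius r_p = m·N/2 = 1.548·68/2 = 52.632000
base radius r_b = r_p·cos α = 52.632000·cos 18.465° = 49.922363
roll angle φ = 12.639° = 0.22059216 rad
x = r_b·(cos φ + φ·sin φ) = 49.922363·(0.97576805 + 0.22059216·0.21880748) = 51.122260
y = r_b·(sin φ − φ·cos φ) = 49.922363·(0.21880748 − 0.22059216·0.97576805) = 0.177758

x=51.122260 y=0.177758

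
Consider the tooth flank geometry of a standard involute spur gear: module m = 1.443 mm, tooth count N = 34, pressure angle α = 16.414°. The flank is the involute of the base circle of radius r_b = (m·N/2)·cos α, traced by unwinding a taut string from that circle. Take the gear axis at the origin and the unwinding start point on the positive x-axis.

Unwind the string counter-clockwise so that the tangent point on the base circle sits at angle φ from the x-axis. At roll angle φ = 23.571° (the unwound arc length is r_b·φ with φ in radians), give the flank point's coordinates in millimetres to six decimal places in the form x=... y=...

x=25.439024 y=0.536935

pitch radius r_p = m·N/2 = 1.443·34/2 = 24.531000
base radius r_b = r_p·cos α = 24.531000·cos 16.414° = 23.531238
roll angle φ = 23.571° = 0.41139156 rad
x = r_b·(cos φ + φ·sin φ) = 23.531238·(0.91656525 + 0.41139156·0.39988517) = 25.439024
y = r_b·(sin φ − φ·cos φ) = 23.531238·(0.39988517 − 0.41139156·0.91656525) = 0.536935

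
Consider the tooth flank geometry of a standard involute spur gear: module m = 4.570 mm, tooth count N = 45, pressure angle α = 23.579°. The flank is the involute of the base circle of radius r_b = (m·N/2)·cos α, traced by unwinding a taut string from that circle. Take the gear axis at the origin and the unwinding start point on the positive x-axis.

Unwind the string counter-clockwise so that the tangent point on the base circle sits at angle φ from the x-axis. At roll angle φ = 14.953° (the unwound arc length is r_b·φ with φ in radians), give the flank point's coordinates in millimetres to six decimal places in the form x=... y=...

pitch radius r_p = m·N/2 = 4.570·45/2 = 102.825000
base radius r_b = r_p·cos α = 102.825000·cos 23.579° = 94.240079
roll angle φ = 14.953° = 0.26097908 rad
x = r_b·(cos φ + φ·sin φ) = 94.240079·(0.96613781 + 0.26097908·0.25802660) = 97.394988
y = r_b·(sin φ − φ·cos φ) = 94.240079·(0.25802660 − 0.26097908·0.96613781) = 0.554588

x=97.394988 y=0.554588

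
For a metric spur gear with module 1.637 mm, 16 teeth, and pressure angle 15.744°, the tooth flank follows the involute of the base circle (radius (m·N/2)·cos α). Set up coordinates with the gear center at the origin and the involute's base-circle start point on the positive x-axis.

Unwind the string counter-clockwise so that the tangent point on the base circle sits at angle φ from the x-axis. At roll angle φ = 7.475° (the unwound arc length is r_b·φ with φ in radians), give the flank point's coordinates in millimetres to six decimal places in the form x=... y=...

x=12.711500 y=0.009314

pitch radius r_p = m·N/2 = 1.637·16/2 = 13.096000
base radius r_b = r_p·cos α = 13.096000·cos 15.744° = 12.604686
roll angle φ = 7.475° = 0.13046336 rad
x = r_b·(cos φ + φ·sin φ) = 12.604686·(0.99150172 + 0.13046336·0.13009358) = 12.711500
y = r_b·(sin φ − φ·cos φ) = 12.604686·(0.13009358 − 0.13046336·0.99150172) = 0.009314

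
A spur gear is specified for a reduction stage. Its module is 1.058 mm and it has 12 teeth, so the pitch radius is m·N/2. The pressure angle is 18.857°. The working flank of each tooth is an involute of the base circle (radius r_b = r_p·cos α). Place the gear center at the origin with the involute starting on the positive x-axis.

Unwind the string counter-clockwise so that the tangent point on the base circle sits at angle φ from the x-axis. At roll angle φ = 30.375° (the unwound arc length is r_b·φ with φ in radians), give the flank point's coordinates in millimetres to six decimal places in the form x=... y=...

pitch radius r_p = m·N/2 = 1.058·12/2 = 6.348000
base radius r_b = r_p·cos α = 6.348000·cos 18.857° = 6.007291
roll angle φ = 30.375° = 0.53014376 rad
x = r_b·(cos φ + φ·sin φ) = 6.007291·(0.86273439 + 0.53014376·0.50565737) = 6.793078
y = r_b·(sin φ − φ·cos φ) = 6.007291·(0.50565737 − 0.53014376·0.86273439) = 0.290057

x=6.793078 y=0.290057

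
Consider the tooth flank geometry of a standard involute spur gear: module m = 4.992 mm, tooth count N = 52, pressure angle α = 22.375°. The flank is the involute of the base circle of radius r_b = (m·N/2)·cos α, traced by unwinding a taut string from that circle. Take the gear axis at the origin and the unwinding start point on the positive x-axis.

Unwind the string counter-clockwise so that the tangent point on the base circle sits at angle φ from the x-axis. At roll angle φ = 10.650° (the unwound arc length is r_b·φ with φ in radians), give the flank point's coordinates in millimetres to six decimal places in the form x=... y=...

pitch radius r_p = m·N/2 = 4.992·52/2 = 129.792000
base radius r_b = r_p·cos α = 129.792000·cos 22.375° = 120.020248
roll angle φ = 10.650° = 0.18587757 rad
x = r_b·(cos φ + φ·sin φ) = 120.020248·(0.98277445 + 0.18587757·0.18480905) = 122.075752
y = r_b·(sin φ − φ·cos φ) = 120.020248·(0.18480905 − 0.18587757·0.98277445) = 0.256043

x=122.075752 y=0.256043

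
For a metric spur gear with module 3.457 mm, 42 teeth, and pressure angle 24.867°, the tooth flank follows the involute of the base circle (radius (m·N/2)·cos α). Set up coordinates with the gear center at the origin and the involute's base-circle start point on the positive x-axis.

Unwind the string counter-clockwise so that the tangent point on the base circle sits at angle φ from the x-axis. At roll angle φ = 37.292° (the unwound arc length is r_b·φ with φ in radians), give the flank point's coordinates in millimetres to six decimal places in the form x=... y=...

x=78.374560 y=5.801098

pitch radius r_p = m·N/2 = 3.457·42/2 = 72.597000
base radius r_b = r_p·cos α = 72.597000·cos 24.867° = 65.866268
roll angle φ = 37.292° = 0.65086818 rad
x = r_b·(cos φ + φ·sin φ) = 65.866268·(0.79555809 + 0.65086818·0.60587733) = 78.374560
y = r_b·(sin φ − φ·cos φ) = 65.866268·(0.60587733 − 0.65086818·0.79555809) = 5.801098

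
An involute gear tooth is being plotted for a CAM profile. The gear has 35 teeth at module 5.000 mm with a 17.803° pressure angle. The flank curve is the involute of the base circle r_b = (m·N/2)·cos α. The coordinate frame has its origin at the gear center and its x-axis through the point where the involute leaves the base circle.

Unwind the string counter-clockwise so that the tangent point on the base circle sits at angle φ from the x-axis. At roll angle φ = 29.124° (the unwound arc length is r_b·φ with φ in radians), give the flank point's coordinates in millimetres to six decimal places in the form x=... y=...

pitch radius r_p = m·N/2 = 5.000·35/2 = 87.500000
base radius r_b = r_p·cos α = 87.500000·cos 17.803° = 83.309921
roll angle φ = 29.124° = 0.50830969 rad
x = r_b·(cos φ + φ·sin φ) = 83.309921·(0.87356843 + 0.50830969·0.48670134) = 93.387376
y = r_b·(sin φ − φ·cos φ) = 83.309921·(0.48670134 − 0.50830969·0.87356843) = 3.553838

x=93.387376 y=3.553838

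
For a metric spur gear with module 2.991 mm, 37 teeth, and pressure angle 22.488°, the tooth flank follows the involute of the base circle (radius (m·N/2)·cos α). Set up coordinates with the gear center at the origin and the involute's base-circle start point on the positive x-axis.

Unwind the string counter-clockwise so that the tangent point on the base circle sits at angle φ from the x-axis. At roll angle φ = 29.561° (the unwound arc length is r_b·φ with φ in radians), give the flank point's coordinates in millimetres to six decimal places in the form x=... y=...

pitch radius r_p = m·N/2 = 2.991·37/2 = 55.333500
base radius r_b = r_p·cos α = 55.333500·cos 22.488° = 51.125922
roll angle φ = 29.561° = 0.51593678 rad
x = r_b·(cos φ + φ·sin φ) = 51.125922·(0.86983094 + 0.51593678·0.49334991) = 57.484366
y = r_b·(sin φ − φ·cos φ) = 51.125922·(0.49334991 − 0.51593678·0.86983094) = 2.278791

x=57.484366 y=2.278791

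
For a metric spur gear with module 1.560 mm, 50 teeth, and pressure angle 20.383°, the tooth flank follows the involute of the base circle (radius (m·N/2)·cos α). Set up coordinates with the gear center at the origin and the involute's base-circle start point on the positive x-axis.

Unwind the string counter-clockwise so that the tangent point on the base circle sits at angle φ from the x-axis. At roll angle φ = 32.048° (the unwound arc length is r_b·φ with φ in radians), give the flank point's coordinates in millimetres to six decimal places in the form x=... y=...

x=41.837295 y=2.066558

pitch radius r_p = m·N/2 = 1.560·50/2 = 39.000000
base radius r_b = r_p·cos α = 39.000000·cos 20.383° = 36.558029
roll angle φ = 32.048° = 0.55934312 rad
x = r_b·(cos φ + φ·sin φ) = 36.558029·(0.84760385 + 0.55934312·0.53062954) = 41.837295
y = r_b·(sin φ − φ·cos φ) = 36.558029·(0.53062954 − 0.55934312·0.84760385) = 2.066558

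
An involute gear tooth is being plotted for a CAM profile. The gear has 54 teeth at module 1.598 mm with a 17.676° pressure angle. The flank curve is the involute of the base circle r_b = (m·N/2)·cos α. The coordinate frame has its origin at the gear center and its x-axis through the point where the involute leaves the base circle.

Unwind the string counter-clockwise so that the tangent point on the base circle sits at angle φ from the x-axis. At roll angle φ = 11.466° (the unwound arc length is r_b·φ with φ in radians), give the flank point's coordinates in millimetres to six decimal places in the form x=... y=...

x=41.923963 y=0.109381

pitch radius r_p = m·N/2 = 1.598·54/2 = 43.146000
base radius r_b = r_p·cos α = 43.146000·cos 17.676° = 41.109023
roll angle φ = 11.466° = 0.20011945 rad
x = r_b·(cos φ + φ·sin φ) = 41.109023·(0.98004284 + 0.20011945·0.19878640) = 41.923963
y = r_b·(sin φ − φ·cos φ) = 41.109023·(0.19878640 − 0.20011945·0.98004284) = 0.109381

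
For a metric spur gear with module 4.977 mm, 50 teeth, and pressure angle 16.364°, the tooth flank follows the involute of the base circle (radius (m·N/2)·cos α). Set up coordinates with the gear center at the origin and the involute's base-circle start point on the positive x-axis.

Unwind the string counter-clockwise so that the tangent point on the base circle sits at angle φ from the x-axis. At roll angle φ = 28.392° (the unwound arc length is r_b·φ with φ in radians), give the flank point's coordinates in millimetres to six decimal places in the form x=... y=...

pitch radius r_p = m·N/2 = 4.977·50/2 = 124.425000
base radius r_b = r_p·cos α = 124.425000·cos 16.364° = 119.384691
roll angle φ = 28.392° = 0.49553388 rad
x = r_b·(cos φ + φ·sin φ) = 119.384691·(0.87971497 + 0.49553388·0.47550138) = 133.154762
y = r_b·(sin φ − φ·cos φ) = 119.384691·(0.47550138 − 0.49553388·0.87971497) = 4.724387

x=133.154762 y=4.724387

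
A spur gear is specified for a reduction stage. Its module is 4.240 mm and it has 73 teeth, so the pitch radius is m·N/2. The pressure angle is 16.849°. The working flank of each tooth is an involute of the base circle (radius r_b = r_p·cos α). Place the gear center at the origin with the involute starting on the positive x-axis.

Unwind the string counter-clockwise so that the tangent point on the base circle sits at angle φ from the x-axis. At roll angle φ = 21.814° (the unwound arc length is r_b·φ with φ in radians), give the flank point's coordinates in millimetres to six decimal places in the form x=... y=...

x=158.465482 y=2.685417

pitch radius r_p = m·N/2 = 4.240·73/2 = 154.760000
base radius r_b = r_p·cos α = 154.760000·cos 16.849° = 148.116457
roll angle φ = 21.814° = 0.38072612 rad
x = r_b·(cos φ + φ·sin φ) = 148.116457·(0.92839506 + 0.38072612·0.37159470) = 158.465482
y = r_b·(sin φ − φ·cos φ) = 148.116457·(0.37159470 − 0.38072612·0.92839506) = 2.685417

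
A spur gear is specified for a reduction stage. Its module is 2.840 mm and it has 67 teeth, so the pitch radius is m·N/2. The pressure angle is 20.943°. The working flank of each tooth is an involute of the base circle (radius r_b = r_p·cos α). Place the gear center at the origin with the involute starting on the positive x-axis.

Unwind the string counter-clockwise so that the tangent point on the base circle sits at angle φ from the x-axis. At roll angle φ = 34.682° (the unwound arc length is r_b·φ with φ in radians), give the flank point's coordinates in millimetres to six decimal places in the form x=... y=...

x=103.672127 y=6.331501

pitch radius r_p = m·N/2 = 2.840·67/2 = 95.140000
base radius r_b = r_p·cos α = 95.140000·cos 20.943° = 88.854717
roll angle φ = 34.682° = 0.60531509 rad
x = r_b·(cos φ + φ·sin φ) = 88.854717·(0.82232284 + 0.60531509·0.56902121) = 103.672127
y = r_b·(sin φ − φ·cos φ) = 88.854717·(0.56902121 − 0.60531509·0.82232284) = 6.331501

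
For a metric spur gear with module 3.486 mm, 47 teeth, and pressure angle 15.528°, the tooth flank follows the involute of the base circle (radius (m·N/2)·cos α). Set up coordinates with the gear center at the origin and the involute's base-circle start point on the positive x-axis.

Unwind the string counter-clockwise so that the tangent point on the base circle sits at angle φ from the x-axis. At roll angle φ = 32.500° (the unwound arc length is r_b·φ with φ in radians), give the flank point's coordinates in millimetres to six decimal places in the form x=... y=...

x=90.625652 y=4.649106

pitch radius r_p = m·N/2 = 3.486·47/2 = 81.921000
base radius r_b = r_p·cos α = 81.921000·cos 15.528° = 78.930862
roll angle φ = 32.500° = 0.56723201 rad
x = r_b·(cos φ + φ·sin φ) = 78.930862·(0.84339145 + 0.56723201·0.53729961) = 90.625652
y = r_b·(sin φ − φ·cos φ) = 78.930862·(0.53729961 − 0.56723201·0.84339145) = 4.649106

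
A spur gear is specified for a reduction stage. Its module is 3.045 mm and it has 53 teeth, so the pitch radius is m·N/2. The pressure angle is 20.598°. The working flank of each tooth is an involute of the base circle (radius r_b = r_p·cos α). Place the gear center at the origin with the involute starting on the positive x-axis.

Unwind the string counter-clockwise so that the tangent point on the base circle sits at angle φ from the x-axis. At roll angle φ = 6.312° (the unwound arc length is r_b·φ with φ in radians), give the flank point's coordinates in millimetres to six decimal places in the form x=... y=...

x=75.990939 y=0.033622

pitch radius r_p = m·N/2 = 3.045·53/2 = 80.692500
base radius r_b = r_p·cos α = 80.692500·cos 20.598° = 75.533975
roll angle φ = 6.312° = 0.11016518 rad
x = r_b·(cos φ + φ·sin φ) = 75.533975·(0.99393795 + 0.11016518·0.10994248) = 75.990939
y = r_b·(sin φ − φ·cos φ) = 75.533975·(0.10994248 − 0.11016518·0.99393795) = 0.033622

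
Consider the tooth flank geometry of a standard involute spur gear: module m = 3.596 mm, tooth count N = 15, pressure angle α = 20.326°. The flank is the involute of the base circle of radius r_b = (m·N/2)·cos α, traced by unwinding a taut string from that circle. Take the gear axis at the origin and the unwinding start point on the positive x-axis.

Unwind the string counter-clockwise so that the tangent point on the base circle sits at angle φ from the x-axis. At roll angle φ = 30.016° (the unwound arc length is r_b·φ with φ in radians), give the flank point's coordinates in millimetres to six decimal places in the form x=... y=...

pitch radius r_p = m·N/2 = 3.596·15/2 = 26.970000
base radius r_b = r_p·cos α = 26.970000·cos 20.326° = 25.290616
roll angle φ = 30.016° = 0.52387803 rad
x = r_b·(cos φ + φ·sin φ) = 25.290616·(0.86588574 + 0.52387803·0.50024182) = 28.526587
y = r_b·(sin φ − φ·cos φ) = 25.290616·(0.50024182 − 0.52387803·0.86588574) = 1.179132

x=28.526587 y=1.179132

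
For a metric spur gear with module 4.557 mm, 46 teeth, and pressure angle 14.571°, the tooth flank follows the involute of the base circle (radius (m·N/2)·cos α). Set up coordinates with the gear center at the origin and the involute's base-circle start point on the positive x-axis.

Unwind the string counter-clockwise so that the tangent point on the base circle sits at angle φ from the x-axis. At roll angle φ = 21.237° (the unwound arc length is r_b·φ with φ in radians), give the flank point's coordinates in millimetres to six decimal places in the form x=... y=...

pitch radius r_p = m·N/2 = 4.557·46/2 = 104.811000
base radius r_b = r_p·cos α = 104.811000·cos 14.571° = 101.439925
roll angle φ = 21.237° = 0.37065557 rad
x = r_b·(cos φ + φ·sin φ) = 101.439925·(0.93209008 + 0.37065557·0.36222656) = 108.170603
y = r_b·(sin φ − φ·cos φ) = 101.439925·(0.36222656 − 0.37065557·0.93209008) = 1.698326

x=108.170603 y=1.698326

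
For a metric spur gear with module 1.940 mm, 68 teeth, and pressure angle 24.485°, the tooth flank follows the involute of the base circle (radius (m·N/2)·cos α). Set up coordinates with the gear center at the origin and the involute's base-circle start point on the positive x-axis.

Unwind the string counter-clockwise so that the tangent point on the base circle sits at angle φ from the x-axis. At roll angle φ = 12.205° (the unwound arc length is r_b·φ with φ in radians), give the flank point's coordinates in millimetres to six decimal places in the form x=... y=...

x=61.374726 y=0.192534

pitch radius r_p = m·N/2 = 1.940·68/2 = 65.960000
base radius r_b = r_p·cos α = 65.960000·cos 24.485° = 60.028204
roll angle φ = 12.205° = 0.21301744 rad
x = r_b·(cos φ + φ·sin φ) = 60.028204·(0.97739745 + 0.21301744·0.21141009) = 61.374726
y = r_b·(sin φ − φ·cos φ) = 60.028204·(0.21141009 − 0.21301744·0.97739745) = 0.192534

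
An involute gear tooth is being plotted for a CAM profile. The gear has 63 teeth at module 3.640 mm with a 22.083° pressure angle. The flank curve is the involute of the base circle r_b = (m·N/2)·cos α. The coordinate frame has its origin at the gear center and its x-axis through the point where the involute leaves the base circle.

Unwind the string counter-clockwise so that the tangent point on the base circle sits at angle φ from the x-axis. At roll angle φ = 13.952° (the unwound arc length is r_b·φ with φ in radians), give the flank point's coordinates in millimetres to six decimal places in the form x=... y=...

pitch radius r_p = m·N/2 = 3.640·63/2 = 114.660000
base radius r_b = r_p·cos α = 114.660000·cos 22.083° = 106.248567
roll angle φ = 13.952° = 0.24350834 rad
x = r_b·(cos φ + φ·sin φ) = 106.248567·(0.97049806 + 0.24350834·0.24110894) = 109.352098
y = r_b·(sin φ − φ·cos φ) = 106.248567·(0.24110894 − 0.24350834·0.97049806) = 0.508354

x=109.352098 y=0.508354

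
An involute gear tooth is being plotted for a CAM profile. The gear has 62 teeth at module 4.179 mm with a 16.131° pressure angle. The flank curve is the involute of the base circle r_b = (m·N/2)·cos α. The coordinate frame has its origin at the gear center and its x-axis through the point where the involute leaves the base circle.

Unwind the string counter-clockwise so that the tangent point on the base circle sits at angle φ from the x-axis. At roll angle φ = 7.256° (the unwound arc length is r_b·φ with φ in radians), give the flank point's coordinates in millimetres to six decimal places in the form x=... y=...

pitch radius r_p = m·N/2 = 4.179·62/2 = 129.549000
base radius r_b = r_p·cos α = 129.549000·cos 16.131° = 124.448523
roll angle φ = 7.256° = 0.12664109 rad
x = r_b·(cos φ + φ·sin φ) = 124.448523·(0.99199173 + 0.12664109·0.12630285) = 125.442476
y = r_b·(sin φ − φ·cos φ) = 124.448523·(0.12630285 − 0.12664109·0.99199173) = 0.084119

x=125.442476 y=0.084119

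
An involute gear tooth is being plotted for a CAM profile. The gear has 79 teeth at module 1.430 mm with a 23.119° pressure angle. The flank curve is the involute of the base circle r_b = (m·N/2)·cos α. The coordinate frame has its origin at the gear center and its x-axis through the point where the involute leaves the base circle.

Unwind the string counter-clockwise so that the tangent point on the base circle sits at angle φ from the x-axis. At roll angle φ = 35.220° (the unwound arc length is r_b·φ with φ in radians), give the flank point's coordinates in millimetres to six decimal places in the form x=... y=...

pitch radius r_p = m·N/2 = 1.430·79/2 = 56.485000
base radius r_b = r_p·cos α = 56.485000·cos 23.119° = 51.948766
roll angle φ = 35.220° = 0.61470496 rad
x = r_b·(cos φ + φ·sin φ) = 51.948766·(0.81694364 + 0.61470496·0.57671752) = 60.855628
y = r_b·(sin φ − φ·cos φ) = 51.948766·(0.57671752 − 0.61470496·0.81694364) = 3.872168

x=60.855628 y=3.872168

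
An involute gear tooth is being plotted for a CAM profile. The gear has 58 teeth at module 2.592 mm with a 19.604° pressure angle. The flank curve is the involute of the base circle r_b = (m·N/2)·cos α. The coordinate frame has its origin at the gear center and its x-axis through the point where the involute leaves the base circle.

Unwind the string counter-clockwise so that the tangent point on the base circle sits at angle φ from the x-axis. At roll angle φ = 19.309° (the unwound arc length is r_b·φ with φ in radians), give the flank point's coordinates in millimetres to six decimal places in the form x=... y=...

pitch radius r_p = m·N/2 = 2.592·58/2 = 75.168000
base radius r_b = r_p·cos α = 75.168000·cos 19.604° = 70.810814
roll angle φ = 19.309° = 0.33700563 rad
x = r_b·(cos φ + φ·sin φ) = 70.810814·(0.94374902 + 0.33700563·0.33066264) = 74.718452
y = r_b·(sin φ − φ·cos φ) = 70.810814·(0.33066264 − 0.33700563·0.94374902) = 0.893201

x=74.718452 y=0.893201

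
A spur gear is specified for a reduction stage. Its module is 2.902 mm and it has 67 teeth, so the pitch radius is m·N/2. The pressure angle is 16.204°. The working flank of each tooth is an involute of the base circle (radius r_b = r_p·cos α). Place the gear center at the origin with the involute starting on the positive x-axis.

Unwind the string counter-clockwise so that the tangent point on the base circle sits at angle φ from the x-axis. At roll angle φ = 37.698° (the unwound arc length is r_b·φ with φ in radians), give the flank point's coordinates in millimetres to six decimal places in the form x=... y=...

x=111.426961 y=8.485642

pitch radius r_p = m·N/2 = 2.902·67/2 = 97.217000
base radius r_b = r_p·cos α = 97.217000·cos 16.204° = 93.354977
roll angle φ = 37.698° = 0.65795422 rad
x = r_b·(cos φ + φ·sin φ) = 93.354977·(0.79124488 + 0.65795422·0.61149942) = 111.426961
y = r_b·(sin φ − φ·cos φ) = 93.354977·(0.61149942 − 0.65795422·0.79124488) = 8.485642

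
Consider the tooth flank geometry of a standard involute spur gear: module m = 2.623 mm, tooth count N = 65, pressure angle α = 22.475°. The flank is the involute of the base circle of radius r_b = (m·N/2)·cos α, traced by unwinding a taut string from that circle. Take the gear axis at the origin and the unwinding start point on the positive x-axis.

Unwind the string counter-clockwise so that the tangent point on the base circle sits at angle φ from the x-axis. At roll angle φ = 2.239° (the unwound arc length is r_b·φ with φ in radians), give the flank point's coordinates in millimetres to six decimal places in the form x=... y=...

pitch radius r_p = m·N/2 = 2.623·65/2 = 85.247500
base radius r_b = r_p·cos α = 85.247500·cos 22.475° = 78.772647
roll angle φ = 2.239° = 0.03907792 rad
x = r_b·(cos φ + φ·sin φ) = 78.772647·(0.99923656 + 0.03907792·0.03906798) = 78.832771
y = r_b·(sin φ − φ·cos φ) = 78.772647·(0.03906798 − 0.03907792·0.99923656) = 0.001567

x=78.832771 y=0.001567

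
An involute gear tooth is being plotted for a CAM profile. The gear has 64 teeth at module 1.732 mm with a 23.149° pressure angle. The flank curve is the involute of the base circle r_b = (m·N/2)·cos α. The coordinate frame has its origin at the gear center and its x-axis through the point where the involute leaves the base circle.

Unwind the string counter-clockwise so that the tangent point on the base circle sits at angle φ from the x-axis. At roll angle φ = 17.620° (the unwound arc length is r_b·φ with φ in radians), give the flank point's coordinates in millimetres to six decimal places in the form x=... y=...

pitch radius r_p = m·N/2 = 1.732·64/2 = 55.424000
base radius r_b = r_p·cos α = 55.424000·cos 23.149° = 50.961572
roll angle φ = 17.620° = 0.30752701 rad
x = r_b·(cos φ + φ·sin φ) = 50.961572·(0.95308506 + 0.30752701·0.30270260) = 53.314686
y = r_b·(sin φ − φ·cos φ) = 50.961572·(0.30270260 − 0.30752701·0.95308506) = 0.489394

x=53.314686 y=0.489394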